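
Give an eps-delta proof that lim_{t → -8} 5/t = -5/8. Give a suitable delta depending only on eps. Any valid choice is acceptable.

Let eps > 0 be given. We seek delta > 0 such that 0 < |t + 8| < delta implies |5/t + 5/8| < eps.
|5/t + 5/8| = 5·|-8 − t|/(8·|t|) = 5|t + 8|/(8|t|).
Require delta ≤ 4 so that |t| > 8 − 4 = 4, hence 8|t| > 32.
Then |5/t + 5/8| < 5|t + 8|/32, which is < eps when |t + 8| < (32/5)eps.
Take delta = min(4, (32/5)eps). Then 0 < |t + 8| < delta gives both |t + 8| < 4 and |t + 8| < (32/5)eps, so |5/t + 5/8| < eps.

delta = min(4, (32/5)eps)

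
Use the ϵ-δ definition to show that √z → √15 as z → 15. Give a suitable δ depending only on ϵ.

Let ϵ > 0 be given. We want δ > 0 such that 0 < |z − 15| < δ implies |√z − √15| < ϵ.
Multiplying by the conjugate, |√z − √15| = |z − 15|/(√z + √15).
Restrict δ ≤ 15 so that |z − 15| < 15 forces z > 0, and then √z + √15 > √15.
Hence |√z − √15| < |z − 15|/√15, which is < ϵ once |z − 15| < √15·ϵ.
Take δ = min(15, √15·ϵ). If 0 < |z − 15| < δ then z > 0 and |√z − √15| < |z − 15|/√15 < ϵ.

δ = min(15, √15·ϵ)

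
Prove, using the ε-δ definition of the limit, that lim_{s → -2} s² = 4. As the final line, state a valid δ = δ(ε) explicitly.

δ = min(1, ε/5)

Let ε > 0. We seek δ > 0 with 0 < |s + 2| < δ ⇒ |s² − 4| < ε.
Factor: s² − 4 = (s + 2)(s - 2), so |s² − 4| = |s + 2|·|s - 2|.
Impose δ ≤ 1 so that |s| < 3; then |s - 2| ≤ 5.
Hence |s² − 4| ≤ 5|s + 2|, which is < ε once |s + 2| < ε/5.
Take δ = min(1, ε/5). If 0 < |s + 2| < δ then both bounds hold and |s² − 4| ≤ 5|s + 2| < 5·(ε/5) = ε.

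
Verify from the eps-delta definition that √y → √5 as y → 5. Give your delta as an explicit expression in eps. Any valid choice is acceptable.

Let eps > 0. We want delta > 0 such that 0 < |y − 5| < delta implies |√y − √5| < eps.
Rationalise: √y − √5 = (y − 5)/(√y + √5), so |√y − √5| = |y − 5|/(√y + √5).
Restrict delta ≤ 5 so that |y − 5| < 5 forces y > 0, and then √y + √5 > √5.
Hence |√y − √5| < |y − 5|/√5, which is < eps once |y − 5| < √5·eps.
Take delta = min(5, √5·eps). If 0 < |y − 5| < delta then y > 0 and |√y − √5| < |y − 5|/√5 < eps.

delta = min(5, √5·eps)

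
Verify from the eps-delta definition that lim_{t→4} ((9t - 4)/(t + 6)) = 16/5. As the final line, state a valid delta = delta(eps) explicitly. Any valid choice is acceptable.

delta = min(5, (25/29)eps)

Let eps > 0. We want delta > 0 with 0 < |t − 4| < delta ⇒ |(9t - 4)/(t + 6) − (16/5)| < eps.
Combining over a common denominator, (9t - 4)/(t + 6) − (16/5) = [(9t - 4)·10 − 32·(t + 6)] / [10·(t + 6)] = 58(t − 4) / (10(t + 6)).
So |(9t - 4)/(t + 6) − (16/5)| = 58|t − 4| / (10·|t + 6|).
Restrict delta ≤ 5. Then |t − 4| < 5 gives |t + 6| = |(t − 4) + 10| ≥ 10 − 5 = 5.
Hence |(9t - 4)/(t + 6) − (16/5)| < 58|t − 4|/(10·5) = (29/25)|t − 4|, which is < eps once |t − 4| < (25/29)eps.
Take delta = min(5, (25/29)eps). Then 0 < |t − 4| < delta forces both bounds, so |(9t - 4)/(t + 6) − (16/5)| < eps.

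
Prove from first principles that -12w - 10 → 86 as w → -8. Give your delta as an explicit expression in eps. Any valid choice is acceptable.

delta = eps/12

Suppose eps > 0. We need delta > 0 so that 0 < |w + 8| < delta implies |(-12w - 10) − 86| < eps.
Since (-12w - 10) − 86 = -12(w + 8), we have |(-12w - 10) − 86| = 12|w + 8|.
So 12|w + 8| < eps exactly when |w + 8| < eps/12.
Choosing delta = eps/12 gives |(-12w - 10) − 86| = 12|w + 8| < eps whenever |w + 8| < delta.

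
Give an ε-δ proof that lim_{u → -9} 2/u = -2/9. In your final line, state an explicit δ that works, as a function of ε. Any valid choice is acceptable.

Let ε > 0 be given. We seek δ > 0 such that 0 < |u + 9| < δ implies |2/u + 2/9| < ε.
|2/u + 2/9| = 2·|-9 − u|/(9·|u|) = 2|u + 9|/(9|u|).
Require δ ≤ 9/2 so that |u| > 9 − 9/2 = 9/2, hence 9|u| > 81/2.
Then |2/u + 2/9| < 2|u + 9|/(81/2), which is < ε when |u + 9| < (81/4)ε.
Take δ = min(9/2, (81/4)ε). Then 0 < |u + 9| < δ gives both |u + 9| < 9/2 and |u + 9| < (81/4)ε, so |2/u + 2/9| < ε.

δ = min(9/2, (81/4)ε)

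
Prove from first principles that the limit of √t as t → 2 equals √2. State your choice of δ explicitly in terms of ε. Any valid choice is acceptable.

δ = min(2, √2·ε)

Let ε > 0. We want δ > 0 such that 0 < |t − 2| < δ implies |√t − √2| < ε.
Multiplying by the conjugate, |√t − √2| = |t − 2|/(√t + √2).
Restrict δ ≤ 2 so that |t − 2| < 2 forces t > 0, and then √t + √2 > √2.
Hence |√t − √2| < |t − 2|/√2, which is < ε once |t − 2| < √2·ε.
Take δ = min(2, √2·ε). If 0 < |t − 2| < δ then t > 0 and |√t − √2| < |t − 2|/√2 < ε.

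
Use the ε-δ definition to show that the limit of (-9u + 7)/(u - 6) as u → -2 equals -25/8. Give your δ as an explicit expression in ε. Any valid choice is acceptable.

Let ε > 0 be given. We want δ > 0 with 0 < |u + 2| < δ ⇒ |(-9u + 7)/(u - 6) + 25/8| < ε.
Combining over a common denominator, (-9u + 7)/(u - 6) + 25/8 = [(-9u + 7)·(-8) − 25·(u - 6)] / [(-8)·(u - 6)] = 47(u + 2) / ((-8)(u - 6)).
So |(-9u + 7)/(u - 6) + 25/8| = 47|u + 2| / (8·|u − 6|).
Restrict δ ≤ 4. Then |u + 2| < 4 gives |u − 6| = |(u + 2) + (-8)| ≥ 8 − 4 = 4.
Hence |(-9u + 7)/(u - 6) + 25/8| < 47|u + 2|/(8·4) = (47/32)|u + 2|, which is < ε once |u + 2| < (32/47)ε.
Take δ = min(4, (32/47)ε). Then 0 < |u + 2| < δ forces both bounds, so |(-9u + 7)/(u - 6) + 25/8| < ε.

δ = min(4, (32/47)ε)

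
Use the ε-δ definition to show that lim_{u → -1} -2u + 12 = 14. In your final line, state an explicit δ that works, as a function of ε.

δ = ε/2

Fix ε > 0. We need δ > 0 so that 0 < |u + 1| < δ implies |(-2u + 12) − 14| < ε.
Since (-2u + 12) − 14 = -2(u + 1), we have |(-2u + 12) − 14| = 2|u + 1|.
So 2|u + 1| < ε exactly when |u + 1| < ε/2.
Choosing δ = ε/2 gives |(-2u + 12) − 14| = 2|u + 1| < ε whenever |u + 1| < δ.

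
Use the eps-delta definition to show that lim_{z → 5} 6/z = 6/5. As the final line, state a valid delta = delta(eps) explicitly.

delta = min(5/2, (25/12)eps)

Let eps > 0. We seek delta > 0 such that 0 < |z − 5| < delta implies |6/z − (6/5)| < eps.
|6/z − (6/5)| = 6·|5 − z|/(5·|z|) = 6|z − 5|/(5|z|).
Restrict delta ≤ 5/2. Then |z − 5| < 5/2 gives |z| > 5/2, so 5|z| > 25/2.
Then |6/z − (6/5)| < 6|z − 5|/(25/2), which is < eps when |z − 5| < (25/12)eps.
Take delta = min(5/2, (25/12)eps). Then 0 < |z − 5| < delta gives both |z − 5| < 5/2 and |z − 5| < (25/12)eps, so |6/z − (6/5)| < eps.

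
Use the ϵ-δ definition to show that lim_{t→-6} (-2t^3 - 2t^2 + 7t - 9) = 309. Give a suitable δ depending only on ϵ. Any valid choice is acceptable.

Fix ϵ > 0. We want δ > 0 such that 0 < |t + 6| < δ implies |(-2t^3 - 2t^2 + 7t - 9) − 309| < ϵ.
(-2t^3 - 2t^2 + 7t - 9) − 309 = -2t^3 - 2t^2 + 7t - 318 = (t + 6)(-2t^2 + 10t - 53).
So |(-2t^3 - 2t^2 + 7t - 9) − 309| = |t + 6|·|-2t^2 + 10t - 53|.
Assume first that |t + 6| < 1, so |t| < 7. Then |-2t^2 + 10t - 53| ≤ 2·7^2 + 10·7 + 53 = 221.
Hence |(-2t^3 - 2t^2 + 7t - 9) − 309| ≤ 221|t + 6| < ϵ provided |t + 6| < ϵ/221.
Take δ = min(1, ϵ/221). Then 0 < |t + 6| < δ gives both |t + 6| < 1 and |t + 6| < ϵ/221, so |(-2t^3 - 2t^2 + 7t - 9) − 309| < ϵ.

δ = min(1, ϵ/221)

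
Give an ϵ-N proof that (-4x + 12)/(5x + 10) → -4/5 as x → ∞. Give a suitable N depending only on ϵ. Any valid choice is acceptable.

N = 4/ϵ

Suppose ϵ > 0. We seek N > 0 such that x > N implies |(-4x + 12)/(5x + 10) + 4/5| < ϵ.
(-4x + 12)/(5x + 10) + 4/5 = (5(-4x + 12) − (-4)(5x + 10)) / (5(5x + 10)) = 100/(5(5x + 10)).
For x > 0 we have 5x + 10 > 5x, so |(-4x + 12)/(5x + 10) + 4/5| = 100/(5(5x + 10)) < 100/(5·5x) = 4/x.
Thus |(-4x + 12)/(5x + 10) + 4/5| < ϵ whenever x > 4/ϵ.
Take N = 4/ϵ. If x > N then |(-4x + 12)/(5x + 10) + 4/5| < 4/x < ϵ.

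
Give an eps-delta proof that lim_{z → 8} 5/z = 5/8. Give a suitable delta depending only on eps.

Fix eps > 0. We seek delta > 0 such that 0 < |z − 8| < delta implies |5/z − (5/8)| < eps.
|5/z − (5/8)| = 5·|8 − z|/(8·|z|) = 5|z − 8|/(8|z|).
Restrict delta ≤ 4. Then |z − 8| < 4 gives |z| > 4, so 8|z| > 32.
Then |5/z − (5/8)| < 5|z − 8|/32, which is < eps when |z − 8| < (32/5)eps.
Take delta = min(4, (32/5)eps). Then 0 < |z − 8| < delta gives both |z − 8| < 4 and |z − 8| < (32/5)eps, so |5/z − (5/8)| < eps.

delta = min(4, (32/5)eps)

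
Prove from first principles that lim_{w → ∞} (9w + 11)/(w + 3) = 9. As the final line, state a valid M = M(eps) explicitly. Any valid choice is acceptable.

Let eps > 0. We seek M > 0 such that w > M implies |(9w + 11)/(w + 3) − 9| < eps.
(9w + 11)/(w + 3) − 9 = ((9w + 11) − 9(w + 3)) / ((w + 3)) = -16/((w + 3)).
For w > 0 we have w + 3 > w, so |(9w + 11)/(w + 3) − 9| = 16/((w + 3)) < 16/(w) = 16/w.
Thus |(9w + 11)/(w + 3) − 9| < eps whenever w > 16/eps.
Take M = 16/eps. If w > M then |(9w + 11)/(w + 3) − 9| < 16/w < eps.

M = 16/eps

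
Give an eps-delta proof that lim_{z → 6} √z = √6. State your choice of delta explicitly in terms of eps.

Fix eps > 0. We want delta > 0 such that 0 < |z − 6| < delta implies |√z − √6| < eps.
Multiplying by the conjugate, |√z − √6| = |z − 6|/(√z + √6).
Restrict delta ≤ 6 so that |z − 6| < 6 forces z > 0, and then √z + √6 > √6.
Hence |√z − √6| < |z − 6|/√6, which is < eps once |z − 6| < √6·eps.
Take delta = min(6, √6·eps). If 0 < |z − 6| < delta then z > 0 and |√z − √6| < |z − 6|/√6 < eps.

delta = min(6, √6·eps)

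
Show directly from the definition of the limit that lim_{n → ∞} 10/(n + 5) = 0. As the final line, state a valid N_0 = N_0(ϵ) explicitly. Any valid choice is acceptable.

Suppose ϵ > 0. For n ≥ 1, |10/(n + 5) − 0| = 10/(n + 5) ≤ 10/n.
We need 10/n < ϵ, i.e. n > 10/ϵ.
Take N_0 = 10/ϵ. If n > N_0 then |10/(n + 5)| ≤ 10/n < ϵ.

N_0 = 10/ϵ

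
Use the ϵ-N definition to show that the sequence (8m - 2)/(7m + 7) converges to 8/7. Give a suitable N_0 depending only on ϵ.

Let ϵ > 0 be given. For m ≥ 1, |(8m - 2)/(7m + 7) − (8/7)| = |-70|/(7(7m + 7)) = 70/(7(7m + 7)).
Since 7m + 7 ≥ 7m for m ≥ 1, this is ≤ 70/(7·7m) = (10/7)/m.
So |(8m - 2)/(7m + 7) − (8/7)| < ϵ whenever m > (10/7)/ϵ.
Take N_0 = (10/7)/ϵ. If m > N_0 then |(8m - 2)/(7m + 7) − (8/7)| ≤ (10/7)/m < ϵ.

N_0 = (10/7)/ϵ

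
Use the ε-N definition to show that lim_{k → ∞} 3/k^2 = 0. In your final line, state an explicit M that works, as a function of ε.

M = (3/ε)^{1/2}

Let ε > 0. For k ≥ 1, |3/k^2 − 0| = 3/k^2.
3/k^2 < ε ⇔ k^2 > 3/ε ⇔ k > (3/ε)^{1/2}.
Take M = (3/ε)^{1/2}. Then k > M implies 3/k^2 < ε.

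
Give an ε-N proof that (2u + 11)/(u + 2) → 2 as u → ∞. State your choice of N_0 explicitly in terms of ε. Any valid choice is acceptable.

Fix ε > 0. We seek N_0 > 0 such that u > N_0 implies |(2u + 11)/(u + 2) − 2| < ε.
(2u + 11)/(u + 2) − 2 = ((2u + 11) − 2(u + 2)) / ((u + 2)) = 7/((u + 2)).
For u > 0 we have u + 2 > u, so |(2u + 11)/(u + 2) − 2| = 7/((u + 2)) < 7/(u) = 7/u.
Thus |(2u + 11)/(u + 2) − 2| < ε whenever u > 7/ε.
Take N_0 = 7/ε. If u > N_0 then |(2u + 11)/(u + 2) − 2| < 7/u < ε.

N_0 = 7/ε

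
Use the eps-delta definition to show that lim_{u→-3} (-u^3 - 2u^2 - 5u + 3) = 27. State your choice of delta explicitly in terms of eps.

Suppose eps > 0. We want delta > 0 such that 0 < |u + 3| < delta implies |(-u^3 - 2u^2 - 5u + 3) − 27| < eps.
(-u^3 - 2u^2 - 5u + 3) − 27 = -u^3 - 2u^2 - 5u - 24 = (u + 3)(-u^2 + u - 8).
So |(-u^3 - 2u^2 - 5u + 3) − 27| = |u + 3|·|-u^2 + u - 8|.
Require delta ≤ 1. Then |u + 3| < 1 gives |u| < 4, and by the triangle inequality |-u^2 + u - 8| ≤ 4^2 + 4 + 8 = 28.
Hence |(-u^3 - 2u^2 - 5u + 3) − 27| ≤ 28|u + 3| < eps provided |u + 3| < eps/28.
Take delta = min(1, eps/28). Then 0 < |u + 3| < delta gives both |u + 3| < 1 and |u + 3| < eps/28, so |(-u^3 - 2u^2 - 5u + 3) − 27| < eps.

delta = min(1, eps/28)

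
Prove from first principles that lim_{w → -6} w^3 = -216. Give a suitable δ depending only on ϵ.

Suppose ϵ > 0. We seek δ > 0 with 0 < |w + 6| < δ ⇒ |w^3 + 216| < ϵ.
Factor: w^3 + 216 = (w + 6)(w^2 - 6w + 36), so |w^3 + 216| = |w + 6|·|w^2 - 6w + 36|.
Impose δ ≤ 1 so that |w| < 7; then |w^2 - 6w + 36| ≤ 127.
Hence |w^3 + 216| ≤ 127|w + 6|, which is < ϵ once |w + 6| < ϵ/127.
Take δ = min(1, ϵ/127). If 0 < |w + 6| < δ then both bounds hold and |w^3 + 216| ≤ 127|w + 6| < 127·(ϵ/127) = ϵ.

δ = min(1, ϵ/127)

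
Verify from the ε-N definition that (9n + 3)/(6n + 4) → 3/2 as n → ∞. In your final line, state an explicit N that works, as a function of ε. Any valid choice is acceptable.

Let ε > 0 be given. For n ≥ 1, |(9n + 3)/(6n + 4) − (3/2)| = |-18|/(6(6n + 4)) = 18/(6(6n + 4)).
Since 6n + 4 ≥ 6n for n ≥ 1, this is ≤ 18/(6·6n) = (1/2)/n.
So |(9n + 3)/(6n + 4) − (3/2)| < ε whenever n > (1/2)/ε.
Take N = (1/2)/ε. If n > N then |(9n + 3)/(6n + 4) − (3/2)| ≤ (1/2)/n < ε.

N = (1/2)/ε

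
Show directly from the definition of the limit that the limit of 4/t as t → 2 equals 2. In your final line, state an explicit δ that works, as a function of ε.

δ = min(1, (1/2)ε)

Fix ε > 0. We seek δ > 0 such that 0 < |t − 2| < δ implies |4/t − 2| < ε.
|4/t − 2| = 4·|2 − t|/(2·|t|) = 4|t − 2|/(2|t|).
Require δ ≤ 1 so that |t| > 2 − 1 = 1, hence 2|t| > 2.
Then |4/t − 2| < 4|t − 2|/2, which is < ε when |t − 2| < (1/2)ε.
Take δ = min(1, (1/2)ε). Then 0 < |t − 2| < δ gives both |t − 2| < 1 and |t − 2| < (1/2)ε, so |4/t − 2| < ε.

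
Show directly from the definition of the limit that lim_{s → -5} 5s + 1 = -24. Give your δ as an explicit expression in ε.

δ = ε/5

Let ε > 0. We need δ > 0 so that 0 < |s + 5| < δ implies |(5s + 1) + 24| < ε.
Since (5s + 1) + 24 = 5(s + 5), we have |(5s + 1) + 24| = 5|s + 5|.
Thus it suffices that |s + 5| < ε/5.
Choosing δ = ε/5 gives |(5s + 1) + 24| = 5|s + 5| < ε whenever |s + 5| < δ.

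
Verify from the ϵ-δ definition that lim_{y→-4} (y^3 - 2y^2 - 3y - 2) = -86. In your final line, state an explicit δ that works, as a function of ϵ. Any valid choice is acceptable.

δ = min(2, ϵ/93)

Let ϵ > 0 be given. We want δ > 0 such that 0 < |y + 4| < δ implies |(y^3 - 2y^2 - 3y - 2) + 86| < ϵ.
(y^3 - 2y^2 - 3y - 2) + 86 = y^3 - 2y^2 - 3y + 84 = (y + 4)(y^2 - 6y + 21).
So |(y^3 - 2y^2 - 3y - 2) + 86| = |y + 4|·|y^2 - 6y + 21|.
Assume first that |y + 4| < 2, so |y| < 6. Then |y^2 - 6y + 21| ≤ 6^2 + 6·6 + 21 = 93.
Hence |(y^3 - 2y^2 - 3y - 2) + 86| ≤ 93|y + 4| < ϵ provided |y + 4| < ϵ/93.
Take δ = min(2, ϵ/93). Then 0 < |y + 4| < δ gives both |y + 4| < 2 and |y + 4| < ϵ/93, so |(y^3 - 2y^2 - 3y - 2) + 86| < ϵ.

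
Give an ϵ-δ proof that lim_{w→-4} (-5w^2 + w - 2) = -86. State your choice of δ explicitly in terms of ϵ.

δ = min(1, ϵ/46)

Fix ϵ > 0. We want δ > 0 such that 0 < |w + 4| < δ implies |(-5w^2 + w - 2) + 86| < ϵ.
(-5w^2 + w - 2) + 86 = -5w^2 + w + 84 = (w + 4)(-5w + 21).
So |(-5w^2 + w - 2) + 86| = |w + 4|·|-5w + 21|.
Require δ ≤ 1. Then |w + 4| < 1 gives |w| < 5, and by the triangle inequality |-5w + 21| ≤ 5·5 + 21 = 46.
Hence |(-5w^2 + w - 2) + 86| ≤ 46|w + 4| < ϵ provided |w + 4| < ϵ/46.
Choosing δ = min(1, ϵ/46) ensures both conditions, hence |(-5w^2 + w - 2) + 86| < ϵ.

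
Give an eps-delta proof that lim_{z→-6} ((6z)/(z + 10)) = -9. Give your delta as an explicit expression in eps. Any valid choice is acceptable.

Suppose eps > 0. We want delta > 0 with 0 < |z + 6| < delta ⇒ |(6z)/(z + 10) + 9| < eps.
Combining over a common denominator, (6z)/(z + 10) + 9 = [(6z)·4 − (-36)·(z + 10)] / [4·(z + 10)] = 60(z + 6) / (4(z + 10)).
So |(6z)/(z + 10) + 9| = 60|z + 6| / (4·|z + 10|).
Require delta ≤ 2, so |z + 10| ≥ |4| − |z + 6| > 4 − 2 = 2.
Hence |(6z)/(z + 10) + 9| < 60|z + 6|/(4·2) = (15/2)|z + 6|, which is < eps once |z + 6| < (2/15)eps.
Take delta = min(2, (2/15)eps). Then 0 < |z + 6| < delta forces both bounds, so |(6z)/(z + 10) + 9| < eps.

delta = min(2, (2/15)eps)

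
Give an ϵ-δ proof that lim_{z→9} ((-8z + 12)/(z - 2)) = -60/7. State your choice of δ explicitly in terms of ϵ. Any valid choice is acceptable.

δ = min(7/2, (49/8)ϵ)

Suppose ϵ > 0. We want δ > 0 with 0 < |z − 9| < δ ⇒ |(-8z + 12)/(z - 2) + 60/7| < ϵ.
Combining over a common denominator, (-8z + 12)/(z - 2) + 60/7 = [(-8z + 12)·7 − (-60)·(z - 2)] / [7·(z - 2)] = 4(z − 9) / (7(z - 2)).
So |(-8z + 12)/(z - 2) + 60/7| = 4|z − 9| / (7·|z − 2|).
Require δ ≤ 7/2, so |z − 2| ≥ |7| − |z − 9| > 7 − 7/2 = 7/2.
Hence |(-8z + 12)/(z - 2) + 60/7| < 4|z − 9|/(7·(7/2)) = (8/49)|z − 9|, which is < ϵ once |z − 9| < (49/8)ϵ.
Take δ = min(7/2, (49/8)ϵ). Then 0 < |z − 9| < δ forces both bounds, so |(-8z + 12)/(z - 2) + 60/7| < ϵ.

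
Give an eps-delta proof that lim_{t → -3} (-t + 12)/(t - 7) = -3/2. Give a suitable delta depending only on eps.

delta = min(5, 10eps)

Let eps > 0 be given. We want delta > 0 with 0 < |t + 3| < delta ⇒ |(-t + 12)/(t - 7) + 3/2| < eps.
Combining over a common denominator, (-t + 12)/(t - 7) + 3/2 = [(-t + 12)·(-10) − 15·(t - 7)] / [(-10)·(t - 7)] = -5(t + 3) / ((-10)(t - 7)).
So |(-t + 12)/(t - 7) + 3/2| = 5|t + 3| / (10·|t − 7|).
Require delta ≤ 5, so |t − 7| ≥ |-10| − |t + 3| > 10 − 5 = 5.
Hence |(-t + 12)/(t - 7) + 3/2| < 5|t + 3|/(10·5) = (1/10)|t + 3|, which is < eps once |t + 3| < 10eps.
Take delta = min(5, 10eps). Then 0 < |t + 3| < delta forces both bounds, so |(-t + 12)/(t - 7) + 3/2| < eps.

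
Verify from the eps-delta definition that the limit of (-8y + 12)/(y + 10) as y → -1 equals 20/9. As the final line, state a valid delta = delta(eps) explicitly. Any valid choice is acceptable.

delta = min(9/2, (81/184)eps)

Fix eps > 0. We want delta > 0 with 0 < |y + 1| < delta ⇒ |(-8y + 12)/(y + 10) − (20/9)| < eps.
Combining over a common denominator, (-8y + 12)/(y + 10) − (20/9) = [(-8y + 12)·9 − 20·(y + 10)] / [9·(y + 10)] = -92(y + 1) / (9(y + 10)).
So |(-8y + 12)/(y + 10) − (20/9)| = 92|y + 1| / (9·|y + 10|).
Restrict delta ≤ 9/2. Then |y + 1| < 9/2 gives |y + 10| = |(y + 1) + 9| ≥ 9 − 9/2 = 9/2.
Hence |(-8y + 12)/(y + 10) − (20/9)| < 92|y + 1|/(9·(9/2)) = (184/81)|y + 1|, which is < eps once |y + 1| < (81/184)eps.
Take delta = min(9/2, (81/184)eps). Then 0 < |y + 1| < delta forces both bounds, so |(-8y + 12)/(y + 10) − (20/9)| < eps.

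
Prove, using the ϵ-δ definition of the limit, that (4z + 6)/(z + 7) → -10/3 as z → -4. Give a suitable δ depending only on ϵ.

δ = min(3/2, (9/44)ϵ)

Suppose ϵ > 0. We want δ > 0 with 0 < |z + 4| < δ ⇒ |(4z + 6)/(z + 7) + 10/3| < ϵ.
Combining over a common denominator, (4z + 6)/(z + 7) + 10/3 = [(4z + 6)·3 − (-10)·(z + 7)] / [3·(z + 7)] = 22(z + 4) / (3(z + 7)).
So |(4z + 6)/(z + 7) + 10/3| = 22|z + 4| / (3·|z + 7|).
Restrict δ ≤ 3/2. Then |z + 4| < 3/2 gives |z + 7| = |(z + 4) + 3| ≥ 3 − 3/2 = 3/2.
Hence |(4z + 6)/(z + 7) + 10/3| < 22|z + 4|/(3·(3/2)) = (44/9)|z + 4|, which is < ϵ once |z + 4| < (9/44)ϵ.
Take δ = min(3/2, (9/44)ϵ). Then 0 < |z + 4| < δ forces both bounds, so |(4z + 6)/(z + 7) + 10/3| < ϵ.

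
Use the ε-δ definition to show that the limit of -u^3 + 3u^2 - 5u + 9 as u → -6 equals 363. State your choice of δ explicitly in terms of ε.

δ = min(1, ε/171)

Suppose ε > 0. We want δ > 0 such that 0 < |u + 6| < δ implies |(-u^3 + 3u^2 - 5u + 9) − 363| < ε.
(-u^3 + 3u^2 - 5u + 9) − 363 = -u^3 + 3u^2 - 5u - 354 = (u + 6)(-u^2 + 9u - 59).
So |(-u^3 + 3u^2 - 5u + 9) − 363| = |u + 6|·|-u^2 + 9u - 59|.
Require δ ≤ 1. Then |u + 6| < 1 gives |u| < 7, and by the triangle inequality |-u^2 + 9u - 59| ≤ 7^2 + 9·7 + 59 = 171.
Hence |(-u^3 + 3u^2 - 5u + 9) − 363| ≤ 171|u + 6| < ε provided |u + 6| < ε/171.
Take δ = min(1, ε/171). Then 0 < |u + 6| < δ gives both |u + 6| < 1 and |u + 6| < ε/171, so |(-u^3 + 3u^2 - 5u + 9) − 363| < ε.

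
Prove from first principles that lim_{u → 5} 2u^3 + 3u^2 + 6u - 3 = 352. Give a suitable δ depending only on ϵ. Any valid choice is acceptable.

δ = min(1, ϵ/221)

Suppose ϵ > 0. We want δ > 0 such that 0 < |u − 5| < δ implies |(2u^3 + 3u^2 + 6u - 3) − 352| < ϵ.
(2u^3 + 3u^2 + 6u - 3) − 352 = 2u^3 + 3u^2 + 6u - 355 = (u − 5)(2u^2 + 13u + 71).
So |(2u^3 + 3u^2 + 6u - 3) − 352| = |u − 5|·|2u^2 + 13u + 71|.
Assume first that |u − 5| < 1, so |u| < 6. Then |2u^2 + 13u + 71| ≤ 2·6^2 + 13·6 + 71 = 221.
Hence |(2u^3 + 3u^2 + 6u - 3) − 352| ≤ 221|u − 5| < ϵ provided |u − 5| < ϵ/221.
Choosing δ = min(1, ϵ/221) ensures both conditions, hence |(2u^3 + 3u^2 + 6u - 3) − 352| < ϵ.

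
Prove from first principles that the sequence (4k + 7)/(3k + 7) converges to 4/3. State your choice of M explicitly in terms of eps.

Let eps > 0. For k ≥ 1, |(4k + 7)/(3k + 7) − (4/3)| = |-7|/(3(3k + 7)) = 7/(3(3k + 7)).
Since 3k + 7 ≥ 3k for k ≥ 1, this is ≤ 7/(3·3k) = (7/9)/k.
So |(4k + 7)/(3k + 7) − (4/3)| < eps whenever k > (7/9)/eps.
Take M = (7/9)/eps. If k > M then |(4k + 7)/(3k + 7) − (4/3)| ≤ (7/9)/k < eps.

M = (7/9)/eps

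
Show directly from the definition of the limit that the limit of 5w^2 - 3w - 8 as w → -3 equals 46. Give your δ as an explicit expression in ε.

Let ε > 0 be given. We want δ > 0 such that 0 < |w + 3| < δ implies |(5w^2 - 3w - 8) − 46| < ε.
(5w^2 - 3w - 8) − 46 = 5w^2 - 3w - 54 = (w + 3)(5w - 18).
So |(5w^2 - 3w - 8) − 46| = |w + 3|·|5w - 18|.
Require δ ≤ 2. Then |w + 3| < 2 gives |w| < 5, and by the triangle inequality |5w - 18| ≤ 5·5 + 18 = 43.
Hence |(5w^2 - 3w - 8) − 46| ≤ 43|w + 3| < ε provided |w + 3| < ε/43.
Choosing δ = min(2, ε/43) ensures both conditions, hence |(5w^2 - 3w - 8) − 46| < ε.

δ = min(2, ε/43)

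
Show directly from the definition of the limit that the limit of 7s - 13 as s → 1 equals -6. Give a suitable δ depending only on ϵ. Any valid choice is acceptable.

Let ϵ > 0 be given. We need δ > 0 so that 0 < |s − 1| < δ implies |(7s - 13) + 6| < ϵ.
|(7s - 13) + 6| = |7s - 7| = 7|s − 1|.
Thus it suffices that |s − 1| < ϵ/7.
Choosing δ = ϵ/7 gives |(7s - 13) + 6| = 7|s − 1| < ϵ whenever |s − 1| < δ.

δ = ϵ/7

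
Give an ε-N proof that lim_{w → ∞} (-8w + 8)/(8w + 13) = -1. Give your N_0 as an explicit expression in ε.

Suppose ε > 0. We seek N_0 > 0 such that w > N_0 implies |(-8w + 8)/(8w + 13) + 1| < ε.
(-8w + 8)/(8w + 13) + 1 = (8(-8w + 8) − (-8)(8w + 13)) / (8(8w + 13)) = 168/(8(8w + 13)).
For w > 0 we have 8w + 13 > 8w, so |(-8w + 8)/(8w + 13) + 1| = 168/(8(8w + 13)) < 168/(8·8w) = (21/8)/w.
Thus |(-8w + 8)/(8w + 13) + 1| < ε whenever w > (21/8)/ε.
Take N_0 = (21/8)/ε. If w > N_0 then |(-8w + 8)/(8w + 13) + 1| < (21/8)/w < ε.

N_0 = (21/8)/ε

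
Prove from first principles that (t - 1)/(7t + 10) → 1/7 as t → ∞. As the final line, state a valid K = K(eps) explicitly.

K = (17/49)/eps

Fix eps > 0. We seek K > 0 such that t > K implies |(t - 1)/(7t + 10) − (1/7)| < eps.
(t - 1)/(7t + 10) − (1/7) = (7(t - 1) − (7t + 10)) / (7(7t + 10)) = -17/(7(7t + 10)).
For t > 0 we have 7t + 10 > 7t, so |(t - 1)/(7t + 10) − (1/7)| = 17/(7(7t + 10)) < 17/(7·7t) = (17/49)/t.
Thus |(t - 1)/(7t + 10) − (1/7)| < eps whenever t > (17/49)/eps.
Take K = (17/49)/eps. If t > K then |(t - 1)/(7t + 10) − (1/7)| < (17/49)/t < eps.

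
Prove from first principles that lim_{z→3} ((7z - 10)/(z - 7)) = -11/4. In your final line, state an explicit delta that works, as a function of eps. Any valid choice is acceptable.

Let eps > 0 be given. We want delta > 0 with 0 < |z − 3| < delta ⇒ |(7z - 10)/(z - 7) + 11/4| < eps.
Combining over a common denominator, (7z - 10)/(z - 7) + 11/4 = [(7z - 10)·(-4) − 11·(z - 7)] / [(-4)·(z - 7)] = -39(z − 3) / ((-4)(z - 7)).
So |(7z - 10)/(z - 7) + 11/4| = 39|z − 3| / (4·|z − 7|).
Restrict delta ≤ 2. Then |z − 3| < 2 gives |z − 7| = |(z − 3) + (-4)| ≥ 4 − 2 = 2.
Hence |(7z - 10)/(z - 7) + 11/4| < 39|z − 3|/(4·2) = (39/8)|z − 3|, which is < eps once |z − 3| < (8/39)eps.
Take delta = min(2, (8/39)eps). Then 0 < |z − 3| < delta forces both bounds, so |(7z - 10)/(z - 7) + 11/4| < eps.

delta = min(2, (8/39)eps)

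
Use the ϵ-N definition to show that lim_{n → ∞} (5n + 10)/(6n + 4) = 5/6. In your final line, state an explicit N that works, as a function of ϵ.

Suppose ϵ > 0. For n ≥ 1, |(5n + 10)/(6n + 4) − (5/6)| = |40|/(6(6n + 4)) = 40/(6(6n + 4)).
Since 6n + 4 ≥ 6n for n ≥ 1, this is ≤ 40/(6·6n) = (10/9)/n.
So |(5n + 10)/(6n + 4) − (5/6)| < ϵ whenever n > (10/9)/ϵ.
Take N = (10/9)/ϵ. If n > N then |(5n + 10)/(6n + 4) − (5/6)| ≤ (10/9)/n < ϵ.

N = (10/9)/ϵ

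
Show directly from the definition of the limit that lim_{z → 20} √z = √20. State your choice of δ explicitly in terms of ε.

Let ε > 0. We want δ > 0 such that 0 < |z − 20| < δ implies |√z − √20| < ε.
Rationalise: √z − √20 = (z − 20)/(√z + √20), so |√z − √20| = |z − 20|/(√z + √20).
Restrict δ ≤ 20 so that |z − 20| < 20 forces z > 0, and then √z + √20 > √20.
Hence |√z − √20| < |z − 20|/√20, which is < ε once |z − 20| < √20·ε.
Take δ = min(20, √20·ε). If 0 < |z − 20| < δ then z > 0 and |√z − √20| < |z − 20|/√20 < ε.

δ = min(20, √20·ε)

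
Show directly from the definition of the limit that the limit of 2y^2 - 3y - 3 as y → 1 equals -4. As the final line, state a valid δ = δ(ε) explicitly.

Suppose ε > 0. We want δ > 0 such that 0 < |y − 1| < δ implies |(2y^2 - 3y - 3) + 4| < ε.
(2y^2 - 3y - 3) + 4 = 2y^2 - 3y + 1 = (y − 1)(2y - 1).
So |(2y^2 - 3y - 3) + 4| = |y − 1|·|2y - 1|.
Require δ ≤ 1. Then |y − 1| < 1 gives |y| < 2, and by the triangle inequality |2y - 1| ≤ 2·2 + 1 = 5.
Hence |(2y^2 - 3y - 3) + 4| ≤ 5|y − 1| < ε provided |y − 1| < ε/5.
Take δ = min(1, ε/5). Then 0 < |y − 1| < δ gives both |y − 1| < 1 and |y − 1| < ε/5, so |(2y^2 - 3y - 3) + 4| < ε.

δ = min(1, ε/5)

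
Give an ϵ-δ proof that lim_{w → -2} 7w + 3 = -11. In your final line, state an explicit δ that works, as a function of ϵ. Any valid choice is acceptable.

Suppose ϵ > 0. We need δ > 0 so that 0 < |w + 2| < δ implies |(7w + 3) + 11| < ϵ.
|(7w + 3) + 11| = |7w + 14| = 7|w + 2|.
So 7|w + 2| < ϵ exactly when |w + 2| < ϵ/7.
Choosing δ = ϵ/7 gives |(7w + 3) + 11| = 7|w + 2| < ϵ whenever |w + 2| < δ.

δ = ϵ/7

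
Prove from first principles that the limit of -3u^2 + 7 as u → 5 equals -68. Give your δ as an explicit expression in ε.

δ = min(1, ε/33)

Let ε > 0. We want δ > 0 such that 0 < |u − 5| < δ implies |(-3u^2 + 7) + 68| < ε.
(-3u^2 + 7) + 68 = -3u^2 + 75 = (u − 5)(-3u - 15).
So |(-3u^2 + 7) + 68| = |u − 5|·|-3u - 15|.
Assume first that |u − 5| < 1, so |u| < 6. Then |-3u - 15| ≤ 3·6 + 15 = 33.
Hence |(-3u^2 + 7) + 68| ≤ 33|u − 5| < ε provided |u − 5| < ε/33.
Take δ = min(1, ε/33). Then 0 < |u − 5| < δ gives both |u − 5| < 1 and |u − 5| < ε/33, so |(-3u^2 + 7) + 68| < ε.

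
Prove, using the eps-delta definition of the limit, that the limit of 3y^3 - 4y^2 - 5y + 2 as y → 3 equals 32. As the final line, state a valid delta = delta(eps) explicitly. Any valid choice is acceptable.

Fix eps > 0. We want delta > 0 such that 0 < |y − 3| < delta implies |(3y^3 - 4y^2 - 5y + 2) − 32| < eps.
(3y^3 - 4y^2 - 5y + 2) − 32 = 3y^3 - 4y^2 - 5y - 30 = (y − 3)(3y^2 + 5y + 10).
So |(3y^3 - 4y^2 - 5y + 2) − 32| = |y − 3|·|3y^2 + 5y + 10|.
Require delta ≤ 1. Then |y − 3| < 1 gives |y| < 4, and by the triangle inequality |3y^2 + 5y + 10| ≤ 3·4^2 + 5·4 + 10 = 78.
Hence |(3y^3 - 4y^2 - 5y + 2) − 32| ≤ 78|y − 3| < eps provided |y − 3| < eps/78.
Take delta = min(1, eps/78). Then 0 < |y − 3| < delta gives both |y − 3| < 1 and |y − 3| < eps/78, so |(3y^3 - 4y^2 - 5y + 2) − 32| < eps.

delta = min(1, eps/78)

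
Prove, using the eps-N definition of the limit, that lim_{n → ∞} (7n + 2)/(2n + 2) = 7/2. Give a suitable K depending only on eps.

Suppose eps > 0. For n ≥ 1, |(7n + 2)/(2n + 2) − (7/2)| = |-10|/(2(2n + 2)) = 10/(2(2n + 2)).
Since 2n + 2 ≥ 2n for n ≥ 1, this is ≤ 10/(2·2n) = (5/2)/n.
So |(7n + 2)/(2n + 2) − (7/2)| < eps whenever n > (5/2)/eps.
Take K = (5/2)/eps. If n > K then |(7n + 2)/(2n + 2) − (7/2)| ≤ (5/2)/n < eps.

K = (5/2)/eps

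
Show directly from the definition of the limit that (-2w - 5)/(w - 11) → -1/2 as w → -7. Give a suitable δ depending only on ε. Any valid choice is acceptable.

δ = min(9, 6ε)

Suppose ε > 0. We want δ > 0 with 0 < |w + 7| < δ ⇒ |(-2w - 5)/(w - 11) + 1/2| < ε.
Combining over a common denominator, (-2w - 5)/(w - 11) + 1/2 = [(-2w - 5)·(-18) − 9·(w - 11)] / [(-18)·(w - 11)] = 27(w + 7) / ((-18)(w - 11)).
So |(-2w - 5)/(w - 11) + 1/2| = 27|w + 7| / (18·|w − 11|).
Restrict δ ≤ 9. Then |w + 7| < 9 gives |w − 11| = |(w + 7) + (-18)| ≥ 18 − 9 = 9.
Hence |(-2w - 5)/(w - 11) + 1/2| < 27|w + 7|/(18·9) = (1/6)|w + 7|, which is < ε once |w + 7| < 6ε.
Take δ = min(9, 6ε). Then 0 < |w + 7| < δ forces both bounds, so |(-2w - 5)/(w - 11) + 1/2| < ε.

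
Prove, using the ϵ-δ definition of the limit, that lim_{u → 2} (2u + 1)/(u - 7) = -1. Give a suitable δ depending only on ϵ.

δ = min(5/2, (5/6)ϵ)

Fix ϵ > 0. We want δ > 0 with 0 < |u − 2| < δ ⇒ |(2u + 1)/(u - 7) + 1| < ϵ.
Combining over a common denominator, (2u + 1)/(u - 7) + 1 = [(2u + 1)·(-5) − 5·(u - 7)] / [(-5)·(u - 7)] = -15(u − 2) / ((-5)(u - 7)).
So |(2u + 1)/(u - 7) + 1| = 15|u − 2| / (5·|u − 7|).
Require δ ≤ 5/2, so |u − 7| ≥ |-5| − |u − 2| > 5 − 5/2 = 5/2.
Hence |(2u + 1)/(u - 7) + 1| < 15|u − 2|/(5·(5/2)) = (6/5)|u − 2|, which is < ϵ once |u − 2| < (5/6)ϵ.
Take δ = min(5/2, (5/6)ϵ). Then 0 < |u − 2| < δ forces both bounds, so |(2u + 1)/(u - 7) + 1| < ϵ.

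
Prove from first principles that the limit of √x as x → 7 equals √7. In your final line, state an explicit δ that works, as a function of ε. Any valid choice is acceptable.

δ = min(7, √7·ε)

Let ε > 0. We want δ > 0 such that 0 < |x − 7| < δ implies |√x − √7| < ε.
Rationalise: √x − √7 = (x − 7)/(√x + √7), so |√x − √7| = |x − 7|/(√x + √7).
Restrict δ ≤ 7 so that |x − 7| < 7 forces x > 0, and then √x + √7 > √7.
Hence |√x − √7| < |x − 7|/√7, which is < ε once |x − 7| < √7·ε.
Take δ = min(7, √7·ε). If 0 < |x − 7| < δ then x > 0 and |√x − √7| < |x − 7|/√7 < ε.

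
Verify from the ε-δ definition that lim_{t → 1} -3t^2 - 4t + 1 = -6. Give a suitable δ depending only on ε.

Fix ε > 0. We want δ > 0 such that 0 < |t − 1| < δ implies |(-3t^2 - 4t + 1) + 6| < ε.
(-3t^2 - 4t + 1) + 6 = -3t^2 - 4t + 7 = (t − 1)(-3t - 7).
So |(-3t^2 - 4t + 1) + 6| = |t − 1|·|-3t - 7|.
Assume first that |t − 1| < 1, so |t| < 2. Then |-3t - 7| ≤ 3·2 + 7 = 13.
Hence |(-3t^2 - 4t + 1) + 6| ≤ 13|t − 1| < ε provided |t − 1| < ε/13.
Take δ = min(1, ε/13). Then 0 < |t − 1| < δ gives both |t − 1| < 1 and |t − 1| < ε/13, so |(-3t^2 - 4t + 1) + 6| < ε.

δ = min(1, ε/13)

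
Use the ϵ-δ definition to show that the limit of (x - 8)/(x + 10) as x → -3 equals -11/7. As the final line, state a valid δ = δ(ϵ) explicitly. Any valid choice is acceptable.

δ = min(7/2, (49/36)ϵ)

Fix ϵ > 0. We want δ > 0 with 0 < |x + 3| < δ ⇒ |(x - 8)/(x + 10) + 11/7| < ϵ.
Combining over a common denominator, (x - 8)/(x + 10) + 11/7 = [(x - 8)·7 − (-11)·(x + 10)] / [7·(x + 10)] = 18(x + 3) / (7(x + 10)).
So |(x - 8)/(x + 10) + 11/7| = 18|x + 3| / (7·|x + 10|).
Require δ ≤ 7/2, so |x + 10| ≥ |7| − |x + 3| > 7 − 7/2 = 7/2.
Hence |(x - 8)/(x + 10) + 11/7| < 18|x + 3|/(7·(7/2)) = (36/49)|x + 3|, which is < ϵ once |x + 3| < (49/36)ϵ.
Take δ = min(7/2, (49/36)ϵ). Then 0 < |x + 3| < δ forces both bounds, so |(x - 8)/(x + 10) + 11/7| < ϵ.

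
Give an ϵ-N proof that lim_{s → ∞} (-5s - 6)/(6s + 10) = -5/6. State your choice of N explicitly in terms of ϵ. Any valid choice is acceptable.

Fix ϵ > 0. We seek N > 0 such that s > N implies |(-5s - 6)/(6s + 10) + 5/6| < ϵ.
(-5s - 6)/(6s + 10) + 5/6 = (6(-5s - 6) − (-5)(6s + 10)) / (6(6s + 10)) = 14/(6(6s + 10)).
For s > 0 we have 6s + 10 > 6s, so |(-5s - 6)/(6s + 10) + 5/6| = 14/(6(6s + 10)) < 14/(6·6s) = (7/18)/s.
Thus |(-5s - 6)/(6s + 10) + 5/6| < ϵ whenever s > (7/18)/ϵ.
Take N = (7/18)/ϵ. If s > N then |(-5s - 6)/(6s + 10) + 5/6| < (7/18)/s < ϵ.

N = (7/18)/ϵ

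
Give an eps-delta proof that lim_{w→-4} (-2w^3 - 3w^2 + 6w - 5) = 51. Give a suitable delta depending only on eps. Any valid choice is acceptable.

delta = min(1, eps/89)

Suppose eps > 0. We want delta > 0 such that 0 < |w + 4| < delta implies |(-2w^3 - 3w^2 + 6w - 5) − 51| < eps.
(-2w^3 - 3w^2 + 6w - 5) − 51 = -2w^3 - 3w^2 + 6w - 56 = (w + 4)(-2w^2 + 5w - 14).
So |(-2w^3 - 3w^2 + 6w - 5) − 51| = |w + 4|·|-2w^2 + 5w - 14|.
Assume first that |w + 4| < 1, so |w| < 5. Then |-2w^2 + 5w - 14| ≤ 2·5^2 + 5·5 + 14 = 89.
Hence |(-2w^3 - 3w^2 + 6w - 5) − 51| ≤ 89|w + 4| < eps provided |w + 4| < eps/89.
Take delta = min(1, eps/89). Then 0 < |w + 4| < delta gives both |w + 4| < 1 and |w + 4| < eps/89, so |(-2w^3 - 3w^2 + 6w - 5) − 51| < eps.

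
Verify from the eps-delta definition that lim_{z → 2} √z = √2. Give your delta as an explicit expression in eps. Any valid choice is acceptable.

Suppose eps > 0. We want delta > 0 such that 0 < |z − 2| < delta implies |√z − √2| < eps.
Multiplying by the conjugate, |√z − √2| = |z − 2|/(√z + √2).
Restrict delta ≤ 2 so that |z − 2| < 2 forces z > 0, and then √z + √2 > √2.
Hence |√z − √2| < |z − 2|/√2, which is < eps once |z − 2| < √2·eps.
Take delta = min(2, √2·eps). If 0 < |z − 2| < delta then z > 0 and |√z − √2| < |z − 2|/√2 < eps.

delta = min(2, √2·eps)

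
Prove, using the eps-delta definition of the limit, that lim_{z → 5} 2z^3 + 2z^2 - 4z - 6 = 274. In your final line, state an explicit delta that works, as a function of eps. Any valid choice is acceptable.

Let eps > 0 be given. We want delta > 0 such that 0 < |z − 5| < delta implies |(2z^3 + 2z^2 - 4z - 6) − 274| < eps.
(2z^3 + 2z^2 - 4z - 6) − 274 = 2z^3 + 2z^2 - 4z - 280 = (z − 5)(2z^2 + 12z + 56).
So |(2z^3 + 2z^2 - 4z - 6) − 274| = |z − 5|·|2z^2 + 12z + 56|.
Assume first that |z − 5| < 1, so |z| < 6. Then |2z^2 + 12z + 56| ≤ 2·6^2 + 12·6 + 56 = 200.
Hence |(2z^3 + 2z^2 - 4z - 6) − 274| ≤ 200|z − 5| < eps provided |z − 5| < eps/200.
Take delta = min(1, eps/200). Then 0 < |z − 5| < delta gives both |z − 5| < 1 and |z − 5| < eps/200, so |(2z^3 + 2z^2 - 4z - 6) − 274| < eps.

delta = min(1, eps/200)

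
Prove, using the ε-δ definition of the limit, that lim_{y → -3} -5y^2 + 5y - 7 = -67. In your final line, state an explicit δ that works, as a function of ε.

Let ε > 0 be given. We want δ > 0 such that 0 < |y + 3| < δ implies |(-5y^2 + 5y - 7) + 67| < ε.
(-5y^2 + 5y - 7) + 67 = -5y^2 + 5y + 60 = (y + 3)(-5y + 20).
So |(-5y^2 + 5y - 7) + 67| = |y + 3|·|-5y + 20|.
Require δ ≤ 1. Then |y + 3| < 1 gives |y| < 4, and by the triangle inequality |-5y + 20| ≤ 5·4 + 20 = 40.
Hence |(-5y^2 + 5y - 7) + 67| ≤ 40|y + 3| < ε provided |y + 3| < ε/40.
Choosing δ = min(1, ε/40) ensures both conditions, hence |(-5y^2 + 5y - 7) + 67| < ε.

δ = min(1, ε/40)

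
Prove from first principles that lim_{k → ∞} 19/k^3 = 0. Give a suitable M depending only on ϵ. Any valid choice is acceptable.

M = (19/ϵ)^{1/3}

Fix ϵ > 0. For k ≥ 1, |19/k^3 − 0| = 19/k^3.
19/k^3 < ϵ ⇔ k^3 > 19/ϵ ⇔ k > (19/ϵ)^{1/3}.
Take M = (19/ϵ)^{1/3}. Then k > M implies 19/k^3 < ϵ.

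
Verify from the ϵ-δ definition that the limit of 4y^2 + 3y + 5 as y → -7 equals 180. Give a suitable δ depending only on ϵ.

Let ϵ > 0. We want δ > 0 such that 0 < |y + 7| < δ implies |(4y^2 + 3y + 5) − 180| < ϵ.
(4y^2 + 3y + 5) − 180 = 4y^2 + 3y - 175 = (y + 7)(4y - 25).
So |(4y^2 + 3y + 5) − 180| = |y + 7|·|4y - 25|.
Require δ ≤ 1. Then |y + 7| < 1 gives |y| < 8, and by the triangle inequality |4y - 25| ≤ 4·8 + 25 = 57.
Hence |(4y^2 + 3y + 5) − 180| ≤ 57|y + 7| < ϵ provided |y + 7| < ϵ/57.
Take δ = min(1, ϵ/57). Then 0 < |y + 7| < δ gives both |y + 7| < 1 and |y + 7| < ϵ/57, so |(4y^2 + 3y + 5) − 180| < ϵ.

δ = min(1, ϵ/57)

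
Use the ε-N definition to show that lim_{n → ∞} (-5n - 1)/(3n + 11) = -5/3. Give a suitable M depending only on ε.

M = (52/9)/ε

Let ε > 0 be given. For n ≥ 1, |(-5n - 1)/(3n + 11) + 5/3| = |52|/(3(3n + 11)) = 52/(3(3n + 11)).
Since 3n + 11 ≥ 3n for n ≥ 1, this is ≤ 52/(3·3n) = (52/9)/n.
So |(-5n - 1)/(3n + 11) + 5/3| < ε whenever n > (52/9)/ε.
Take M = (52/9)/ε. If n > M then |(-5n - 1)/(3n + 11) + 5/3| ≤ (52/9)/n < ε.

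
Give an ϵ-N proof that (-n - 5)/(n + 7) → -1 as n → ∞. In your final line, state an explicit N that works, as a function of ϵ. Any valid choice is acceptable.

Let ϵ > 0. For n ≥ 1, |(-n - 5)/(n + 7) + 1| = |2|/((n + 7)) = 2/((n + 7)).
Since n + 7 ≥ n for n ≥ 1, this is ≤ 2/(n) = 2/n.
So |(-n - 5)/(n + 7) + 1| < ϵ whenever n > 2/ϵ.
Take N = 2/ϵ. If n > N then |(-n - 5)/(n + 7) + 1| ≤ 2/n < ϵ.

N = 2/ϵ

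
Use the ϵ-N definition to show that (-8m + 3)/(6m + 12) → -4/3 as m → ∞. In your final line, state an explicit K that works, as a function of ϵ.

K = (19/6)/ϵ

Fix ϵ > 0. For m ≥ 1, |(-8m + 3)/(6m + 12) + 4/3| = |114|/(6(6m + 12)) = 114/(6(6m + 12)).
Since 6m + 12 ≥ 6m for m ≥ 1, this is ≤ 114/(6·6m) = (19/6)/m.
So |(-8m + 3)/(6m + 12) + 4/3| < ϵ whenever m > (19/6)/ϵ.
Take K = (19/6)/ϵ. If m > K then |(-8m + 3)/(6m + 12) + 4/3| ≤ (19/6)/m < ϵ.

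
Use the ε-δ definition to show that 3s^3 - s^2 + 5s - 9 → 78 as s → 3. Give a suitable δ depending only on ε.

Let ε > 0 be given. We want δ > 0 such that 0 < |s − 3| < δ implies |(3s^3 - s^2 + 5s - 9) − 78| < ε.
(3s^3 - s^2 + 5s - 9) − 78 = 3s^3 - s^2 + 5s - 87 = (s − 3)(3s^2 + 8s + 29).
So |(3s^3 - s^2 + 5s - 9) − 78| = |s − 3|·|3s^2 + 8s + 29|.
Require δ ≤ 2. Then |s − 3| < 2 gives |s| < 5, and by the triangle inequality |3s^2 + 8s + 29| ≤ 3·5^2 + 8·5 + 29 = 144.
Hence |(3s^3 - s^2 + 5s - 9) − 78| ≤ 144|s − 3| < ε provided |s − 3| < ε/144.
Take δ = min(2, ε/144). Then 0 < |s − 3| < δ gives both |s − 3| < 2 and |s − 3| < ε/144, so |(3s^3 - s^2 + 5s - 9) − 78| < ε.

δ = min(2, ε/144)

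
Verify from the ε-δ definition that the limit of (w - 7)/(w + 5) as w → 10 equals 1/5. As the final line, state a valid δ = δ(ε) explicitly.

δ = min(15/2, (75/8)ε)

Fix ε > 0. We want δ > 0 with 0 < |w − 10| < δ ⇒ |(w - 7)/(w + 5) − (1/5)| < ε.
Combining over a common denominator, (w - 7)/(w + 5) − (1/5) = [(w - 7)·15 − 3·(w + 5)] / [15·(w + 5)] = 12(w − 10) / (15(w + 5)).
So |(w - 7)/(w + 5) − (1/5)| = 12|w − 10| / (15·|w + 5|).
Restrict δ ≤ 15/2. Then |w − 10| < 15/2 gives |w + 5| = |(w − 10) + 15| ≥ 15 − 15/2 = 15/2.
Hence |(w - 7)/(w + 5) − (1/5)| < 12|w − 10|/(15·(15/2)) = (8/75)|w − 10|, which is < ε once |w − 10| < (75/8)ε.
Take δ = min(15/2, (75/8)ε). Then 0 < |w − 10| < δ forces both bounds, so |(w - 7)/(w + 5) − (1/5)| < ε.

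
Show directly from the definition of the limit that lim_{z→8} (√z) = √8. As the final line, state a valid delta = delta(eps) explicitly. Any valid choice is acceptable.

delta = min(8, √8·eps)

Let eps > 0 be given. We want delta > 0 such that 0 < |z − 8| < delta implies |√z − √8| < eps.
Multiplying by the conjugate, |√z − √8| = |z − 8|/(√z + √8).
Restrict delta ≤ 8 so that |z − 8| < 8 forces z > 0, and then √z + √8 > √8.
Hence |√z − √8| < |z − 8|/√8, which is < eps once |z − 8| < √8·eps.
Take delta = min(8, √8·eps). If 0 < |z − 8| < delta then z > 0 and |√z − √8| < |z − 8|/√8 < eps.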